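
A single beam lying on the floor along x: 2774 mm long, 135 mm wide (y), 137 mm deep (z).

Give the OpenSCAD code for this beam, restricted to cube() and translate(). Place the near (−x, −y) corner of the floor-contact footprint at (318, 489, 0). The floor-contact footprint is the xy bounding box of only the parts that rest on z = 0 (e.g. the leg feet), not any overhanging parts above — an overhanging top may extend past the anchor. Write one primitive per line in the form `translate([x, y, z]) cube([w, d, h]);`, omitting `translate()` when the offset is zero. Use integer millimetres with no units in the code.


translate([318, 489, 0]) cube([2774, 135, 137]);


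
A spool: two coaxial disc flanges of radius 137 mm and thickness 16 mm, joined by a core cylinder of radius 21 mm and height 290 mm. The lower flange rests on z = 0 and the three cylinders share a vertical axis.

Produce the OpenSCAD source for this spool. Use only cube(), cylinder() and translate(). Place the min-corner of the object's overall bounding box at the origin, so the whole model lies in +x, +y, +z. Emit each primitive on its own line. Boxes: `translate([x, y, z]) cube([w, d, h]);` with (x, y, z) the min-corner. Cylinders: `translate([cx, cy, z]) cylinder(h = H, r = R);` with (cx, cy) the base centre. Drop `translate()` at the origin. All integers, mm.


translate([137, 137, 0]) cylinder(h = 16, r = 137);
translate([137, 137, 16]) cylinder(h = 290, r = 21);
translate([137, 137, 306]) cylinder(h = 16, r = 137);


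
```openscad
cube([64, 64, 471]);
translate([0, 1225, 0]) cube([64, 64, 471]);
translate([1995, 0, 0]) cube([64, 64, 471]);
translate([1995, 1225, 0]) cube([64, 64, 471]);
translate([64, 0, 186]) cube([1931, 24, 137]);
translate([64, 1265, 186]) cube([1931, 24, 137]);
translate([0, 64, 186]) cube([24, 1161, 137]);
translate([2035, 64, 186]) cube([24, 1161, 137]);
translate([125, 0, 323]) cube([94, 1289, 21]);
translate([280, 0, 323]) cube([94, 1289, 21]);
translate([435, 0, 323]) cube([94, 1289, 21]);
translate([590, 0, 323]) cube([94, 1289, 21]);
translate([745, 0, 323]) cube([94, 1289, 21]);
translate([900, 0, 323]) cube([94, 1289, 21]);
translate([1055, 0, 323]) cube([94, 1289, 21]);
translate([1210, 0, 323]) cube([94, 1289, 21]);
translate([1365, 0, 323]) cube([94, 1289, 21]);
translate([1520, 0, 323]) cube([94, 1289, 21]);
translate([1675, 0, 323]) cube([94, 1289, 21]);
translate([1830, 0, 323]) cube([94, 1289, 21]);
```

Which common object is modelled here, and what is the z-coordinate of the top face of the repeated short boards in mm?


A bed frame. The slat-top height is 344 mm.

Four posts, four rails, and a row of slats — a bed frame. Slats sit on the rails at z = 186 + 137 = 323; with slat thickness 21, the top is 344 mm.


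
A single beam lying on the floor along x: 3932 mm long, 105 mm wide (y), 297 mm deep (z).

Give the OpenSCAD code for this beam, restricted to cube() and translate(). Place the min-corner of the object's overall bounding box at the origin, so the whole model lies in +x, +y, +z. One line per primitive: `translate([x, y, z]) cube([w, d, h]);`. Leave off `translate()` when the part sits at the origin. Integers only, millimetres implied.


cube([3932, 105, 297]);


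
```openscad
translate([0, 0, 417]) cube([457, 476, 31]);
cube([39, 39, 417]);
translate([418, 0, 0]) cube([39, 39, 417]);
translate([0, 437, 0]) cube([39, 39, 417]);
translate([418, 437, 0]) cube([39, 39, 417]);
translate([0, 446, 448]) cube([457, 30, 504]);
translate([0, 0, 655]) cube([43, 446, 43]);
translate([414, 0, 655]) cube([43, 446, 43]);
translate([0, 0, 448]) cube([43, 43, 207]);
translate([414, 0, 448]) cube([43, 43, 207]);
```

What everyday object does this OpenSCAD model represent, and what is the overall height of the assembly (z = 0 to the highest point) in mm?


A chair. The overall height is 952 mm.

A slab on four corner posts with a tall panel at the back — a chair. The seat slab sits at z = 417 with thickness 31, and the 504 mm backrest starts at the seat top, so the overall height is 417 + 31 + 504 = 952 mm.


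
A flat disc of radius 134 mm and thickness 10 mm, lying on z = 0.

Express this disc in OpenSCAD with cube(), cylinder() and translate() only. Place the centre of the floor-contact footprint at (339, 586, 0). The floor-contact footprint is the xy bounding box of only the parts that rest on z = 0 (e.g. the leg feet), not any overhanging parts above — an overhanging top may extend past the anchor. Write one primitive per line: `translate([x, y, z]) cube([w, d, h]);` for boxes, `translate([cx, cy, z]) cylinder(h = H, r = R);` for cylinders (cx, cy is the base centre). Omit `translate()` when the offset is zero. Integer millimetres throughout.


translate([339, 586, 0]) cylinder(h = 10, r = 134);


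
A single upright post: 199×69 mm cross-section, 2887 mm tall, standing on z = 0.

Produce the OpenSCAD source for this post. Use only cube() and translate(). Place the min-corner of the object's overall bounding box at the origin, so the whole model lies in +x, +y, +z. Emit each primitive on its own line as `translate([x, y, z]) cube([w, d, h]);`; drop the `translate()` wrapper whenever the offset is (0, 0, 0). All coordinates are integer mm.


cube([199, 69, 2887]);


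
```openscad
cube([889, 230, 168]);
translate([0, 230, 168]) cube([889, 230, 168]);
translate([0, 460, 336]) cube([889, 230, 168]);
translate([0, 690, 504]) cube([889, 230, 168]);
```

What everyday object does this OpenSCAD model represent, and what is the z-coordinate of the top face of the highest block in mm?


A staircase. The total rise is 672 mm.

4 identical blocks, each offset up and back from the previous — a staircase. Each step is 168 mm tall and there are 4 of them, so the total rise is 4 × 168 = 672 mm.


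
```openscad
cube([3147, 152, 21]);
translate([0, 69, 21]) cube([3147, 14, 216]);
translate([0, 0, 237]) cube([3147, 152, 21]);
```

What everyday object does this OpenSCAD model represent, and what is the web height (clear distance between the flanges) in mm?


An I-beam. The web height is 216 mm.

Two wide flanges with a thin centred web — an I-beam. Overall 258 mm minus two 21 mm flanges gives a web of 258 − 2·21 = 216 mm.


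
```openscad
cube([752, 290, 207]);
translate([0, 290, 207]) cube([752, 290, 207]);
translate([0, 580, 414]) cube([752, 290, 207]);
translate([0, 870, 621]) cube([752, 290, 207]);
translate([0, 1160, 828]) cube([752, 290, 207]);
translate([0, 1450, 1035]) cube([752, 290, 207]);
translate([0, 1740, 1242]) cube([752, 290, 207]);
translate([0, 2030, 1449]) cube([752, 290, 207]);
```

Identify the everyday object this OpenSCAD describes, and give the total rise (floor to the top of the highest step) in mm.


A staircase. The total rise is 1656 mm.

8 identical blocks, each offset up and back from the previous — a staircase. Each step is 207 mm tall and there are 8 of them, so the total rise is 8 × 207 = 1656 mm.


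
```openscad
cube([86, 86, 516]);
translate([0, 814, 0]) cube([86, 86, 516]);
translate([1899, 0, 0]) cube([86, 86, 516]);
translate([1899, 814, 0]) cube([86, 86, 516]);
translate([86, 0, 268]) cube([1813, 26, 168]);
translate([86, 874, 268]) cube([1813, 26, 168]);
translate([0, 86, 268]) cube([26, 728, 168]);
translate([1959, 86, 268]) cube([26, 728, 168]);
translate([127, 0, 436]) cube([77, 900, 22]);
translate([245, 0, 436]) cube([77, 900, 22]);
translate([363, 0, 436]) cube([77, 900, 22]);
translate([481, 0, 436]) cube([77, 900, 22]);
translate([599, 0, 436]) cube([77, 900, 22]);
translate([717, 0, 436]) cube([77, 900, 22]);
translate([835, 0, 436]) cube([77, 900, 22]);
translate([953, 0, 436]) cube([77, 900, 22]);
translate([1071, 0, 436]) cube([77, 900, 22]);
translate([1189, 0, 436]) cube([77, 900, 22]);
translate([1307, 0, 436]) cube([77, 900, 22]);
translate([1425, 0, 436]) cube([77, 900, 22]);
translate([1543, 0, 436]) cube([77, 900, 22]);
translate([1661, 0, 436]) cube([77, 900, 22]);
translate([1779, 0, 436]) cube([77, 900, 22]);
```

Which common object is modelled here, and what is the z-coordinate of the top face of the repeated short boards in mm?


A bed frame. The slat-top height is 458 mm.

Four posts, four rails, and a row of slats — a bed frame. Slats sit on the rails at z = 268 + 168 = 436; with slat thickness 22, the top is 458 mm.


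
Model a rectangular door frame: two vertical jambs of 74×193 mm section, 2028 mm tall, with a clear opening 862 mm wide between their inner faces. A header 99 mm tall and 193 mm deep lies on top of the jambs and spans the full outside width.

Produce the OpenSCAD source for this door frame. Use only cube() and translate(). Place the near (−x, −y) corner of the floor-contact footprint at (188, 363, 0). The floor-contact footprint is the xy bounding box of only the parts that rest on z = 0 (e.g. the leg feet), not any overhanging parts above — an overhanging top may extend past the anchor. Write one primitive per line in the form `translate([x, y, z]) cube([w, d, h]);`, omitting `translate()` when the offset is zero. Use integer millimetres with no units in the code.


translate([188, 363, 0]) cube([74, 193, 2028]);
translate([1124, 363, 0]) cube([74, 193, 2028]);
translate([188, 363, 2028]) cube([1010, 193, 99]);


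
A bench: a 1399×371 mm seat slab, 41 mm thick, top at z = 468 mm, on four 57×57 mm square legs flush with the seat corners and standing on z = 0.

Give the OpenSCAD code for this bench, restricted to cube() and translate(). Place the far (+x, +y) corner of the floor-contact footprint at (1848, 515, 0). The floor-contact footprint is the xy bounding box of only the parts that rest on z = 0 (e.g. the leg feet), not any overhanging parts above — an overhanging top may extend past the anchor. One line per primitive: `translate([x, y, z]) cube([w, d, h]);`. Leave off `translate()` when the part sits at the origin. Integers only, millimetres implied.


translate([449, 144, 427]) cube([1399, 371, 41]);
translate([449, 144, 0]) cube([57, 57, 427]);
translate([449, 458, 0]) cube([57, 57, 427]);
translate([1791, 144, 0]) cube([57, 57, 427]);
translate([1791, 458, 0]) cube([57, 57, 427]);


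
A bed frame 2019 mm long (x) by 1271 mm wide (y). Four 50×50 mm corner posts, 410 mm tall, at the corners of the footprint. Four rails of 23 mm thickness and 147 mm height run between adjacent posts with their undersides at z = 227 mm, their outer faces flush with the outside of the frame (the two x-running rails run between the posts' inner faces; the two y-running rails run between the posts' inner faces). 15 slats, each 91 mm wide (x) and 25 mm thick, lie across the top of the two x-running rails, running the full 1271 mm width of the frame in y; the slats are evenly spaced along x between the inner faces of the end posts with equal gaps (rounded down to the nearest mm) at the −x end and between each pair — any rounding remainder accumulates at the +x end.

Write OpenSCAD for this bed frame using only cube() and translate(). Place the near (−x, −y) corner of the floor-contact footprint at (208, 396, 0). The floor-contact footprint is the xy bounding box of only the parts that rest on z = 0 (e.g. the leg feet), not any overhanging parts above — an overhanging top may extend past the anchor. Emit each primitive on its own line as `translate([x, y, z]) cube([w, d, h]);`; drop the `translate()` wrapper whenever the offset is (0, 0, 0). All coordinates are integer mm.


translate([208, 396, 0]) cube([50, 50, 410]);
translate([208, 1617, 0]) cube([50, 50, 410]);
translate([2177, 396, 0]) cube([50, 50, 410]);
translate([2177, 1617, 0]) cube([50, 50, 410]);
translate([258, 396, 227]) cube([1919, 23, 147]);
translate([258, 1644, 227]) cube([1919, 23, 147]);
translate([208, 446, 227]) cube([23, 1171, 147]);
translate([2204, 446, 227]) cube([23, 1171, 147]);
translate([292, 396, 374]) cube([91, 1271, 25]);
translate([417, 396, 374]) cube([91, 1271, 25]);
translate([542, 396, 374]) cube([91, 1271, 25]);
translate([667, 396, 374]) cube([91, 1271, 25]);
translate([792, 396, 374]) cube([91, 1271, 25]);
translate([917, 396, 374]) cube([91, 1271, 25]);
translate([1042, 396, 374]) cube([91, 1271, 25]);
translate([1167, 396, 374]) cube([91, 1271, 25]);
translate([1292, 396, 374]) cube([91, 1271, 25]);
translate([1417, 396, 374]) cube([91, 1271, 25]);
translate([1542, 396, 374]) cube([91, 1271, 25]);
translate([1667, 396, 374]) cube([91, 1271, 25]);
translate([1792, 396, 374]) cube([91, 1271, 25]);
translate([1917, 396, 374]) cube([91, 1271, 25]);
translate([2042, 396, 374]) cube([91, 1271, 25]);


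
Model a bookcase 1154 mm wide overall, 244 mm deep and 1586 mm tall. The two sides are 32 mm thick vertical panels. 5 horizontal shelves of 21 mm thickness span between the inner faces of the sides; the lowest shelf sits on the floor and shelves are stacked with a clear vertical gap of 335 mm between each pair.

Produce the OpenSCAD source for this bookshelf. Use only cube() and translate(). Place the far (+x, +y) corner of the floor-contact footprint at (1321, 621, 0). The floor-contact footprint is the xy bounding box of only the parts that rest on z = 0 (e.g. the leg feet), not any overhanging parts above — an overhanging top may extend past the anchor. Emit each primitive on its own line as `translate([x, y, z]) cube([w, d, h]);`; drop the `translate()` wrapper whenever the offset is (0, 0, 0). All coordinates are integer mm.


translate([167, 377, 0]) cube([32, 244, 1586]);
translate([1289, 377, 0]) cube([32, 244, 1586]);
translate([199, 377, 0]) cube([1090, 244, 21]);
translate([199, 377, 356]) cube([1090, 244, 21]);
translate([199, 377, 712]) cube([1090, 244, 21]);
translate([199, 377, 1068]) cube([1090, 244, 21]);
translate([199, 377, 1424]) cube([1090, 244, 21]);


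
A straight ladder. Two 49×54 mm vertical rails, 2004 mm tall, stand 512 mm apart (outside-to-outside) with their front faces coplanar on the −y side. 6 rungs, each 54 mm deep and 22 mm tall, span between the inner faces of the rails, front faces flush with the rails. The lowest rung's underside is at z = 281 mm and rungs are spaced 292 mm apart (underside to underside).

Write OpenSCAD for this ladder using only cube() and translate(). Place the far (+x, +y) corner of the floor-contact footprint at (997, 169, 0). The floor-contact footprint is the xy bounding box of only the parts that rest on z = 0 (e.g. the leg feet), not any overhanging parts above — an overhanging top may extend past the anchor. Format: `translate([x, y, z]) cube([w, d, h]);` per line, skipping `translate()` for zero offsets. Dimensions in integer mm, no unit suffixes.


translate([485, 115, 0]) cube([49, 54, 2004]);
translate([948, 115, 0]) cube([49, 54, 2004]);
translate([534, 115, 281]) cube([414, 54, 22]);
translate([534, 115, 573]) cube([414, 54, 22]);
translate([534, 115, 865]) cube([414, 54, 22]);
translate([534, 115, 1157]) cube([414, 54, 22]);
translate([534, 115, 1449]) cube([414, 54, 22]);
translate([534, 115, 1741]) cube([414, 54, 22]);


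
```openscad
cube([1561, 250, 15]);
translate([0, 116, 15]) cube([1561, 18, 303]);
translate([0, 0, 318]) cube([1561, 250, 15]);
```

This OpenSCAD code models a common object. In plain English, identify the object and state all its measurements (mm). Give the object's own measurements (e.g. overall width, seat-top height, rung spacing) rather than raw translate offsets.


An I-beam lying along x, 1561 mm long. Overall section height 333 mm. Two flanges 250 mm wide (y) and 15 mm thick, one on the floor and one at the top; a web 18 mm thick runs between them, centred on the flange width.


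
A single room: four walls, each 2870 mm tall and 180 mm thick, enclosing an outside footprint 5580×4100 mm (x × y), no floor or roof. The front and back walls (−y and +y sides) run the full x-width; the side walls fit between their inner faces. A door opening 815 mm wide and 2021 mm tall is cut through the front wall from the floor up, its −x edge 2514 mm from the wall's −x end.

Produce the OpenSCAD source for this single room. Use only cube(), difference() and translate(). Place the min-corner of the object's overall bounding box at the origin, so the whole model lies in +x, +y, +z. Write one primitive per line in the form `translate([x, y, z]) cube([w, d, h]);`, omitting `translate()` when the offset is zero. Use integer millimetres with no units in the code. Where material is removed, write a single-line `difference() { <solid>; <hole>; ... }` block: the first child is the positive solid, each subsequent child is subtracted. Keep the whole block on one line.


difference() { cube([5580, 180, 2870]); translate([2514, 0, 0]) cube([815, 180, 2021]); }
translate([0, 3920, 0]) cube([5580, 180, 2870]);
translate([0, 180, 0]) cube([180, 3740, 2870]);
translate([5400, 180, 0]) cube([180, 3740, 2870]);


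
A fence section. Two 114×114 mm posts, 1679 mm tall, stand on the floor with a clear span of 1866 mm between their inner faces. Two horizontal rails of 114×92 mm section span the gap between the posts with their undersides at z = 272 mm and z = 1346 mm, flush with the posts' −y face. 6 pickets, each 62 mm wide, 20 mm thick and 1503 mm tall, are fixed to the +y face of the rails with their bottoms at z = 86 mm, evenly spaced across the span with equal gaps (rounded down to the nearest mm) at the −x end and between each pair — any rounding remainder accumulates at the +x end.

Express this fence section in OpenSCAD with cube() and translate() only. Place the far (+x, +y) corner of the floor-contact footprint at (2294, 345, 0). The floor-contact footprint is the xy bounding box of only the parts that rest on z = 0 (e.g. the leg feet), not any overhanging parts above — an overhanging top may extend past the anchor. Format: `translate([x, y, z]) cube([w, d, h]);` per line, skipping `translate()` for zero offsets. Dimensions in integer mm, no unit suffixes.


translate([200, 231, 0]) cube([114, 114, 1679]);
translate([2180, 231, 0]) cube([114, 114, 1679]);
translate([314, 231, 272]) cube([1866, 114, 92]);
translate([314, 231, 1346]) cube([1866, 114, 92]);
translate([527, 345, 86]) cube([62, 20, 1503]);
translate([802, 345, 86]) cube([62, 20, 1503]);
translate([1077, 345, 86]) cube([62, 20, 1503]);
translate([1352, 345, 86]) cube([62, 20, 1503]);
translate([1627, 345, 86]) cube([62, 20, 1503]);
translate([1902, 345, 86]) cube([62, 20, 1503]);


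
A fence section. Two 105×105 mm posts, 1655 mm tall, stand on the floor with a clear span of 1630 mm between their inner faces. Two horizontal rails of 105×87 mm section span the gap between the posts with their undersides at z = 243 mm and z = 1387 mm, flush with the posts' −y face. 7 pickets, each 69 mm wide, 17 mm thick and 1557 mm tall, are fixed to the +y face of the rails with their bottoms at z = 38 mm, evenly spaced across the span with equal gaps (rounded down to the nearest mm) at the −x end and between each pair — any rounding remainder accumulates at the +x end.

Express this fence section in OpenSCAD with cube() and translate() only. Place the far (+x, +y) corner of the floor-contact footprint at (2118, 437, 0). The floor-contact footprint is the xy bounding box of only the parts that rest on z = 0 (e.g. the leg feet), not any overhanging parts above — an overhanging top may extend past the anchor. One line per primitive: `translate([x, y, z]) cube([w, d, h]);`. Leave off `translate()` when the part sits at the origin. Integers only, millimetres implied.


translate([278, 332, 0]) cube([105, 105, 1655]);
translate([2013, 332, 0]) cube([105, 105, 1655]);
translate([383, 332, 243]) cube([1630, 105, 87]);
translate([383, 332, 1387]) cube([1630, 105, 87]);
translate([526, 437, 38]) cube([69, 17, 1557]);
translate([738, 437, 38]) cube([69, 17, 1557]);
translate([950, 437, 38]) cube([69, 17, 1557]);
translate([1162, 437, 38]) cube([69, 17, 1557]);
translate([1374, 437, 38]) cube([69, 17, 1557]);
translate([1586, 437, 38]) cube([69, 17, 1557]);
translate([1798, 437, 38]) cube([69, 17, 1557]);


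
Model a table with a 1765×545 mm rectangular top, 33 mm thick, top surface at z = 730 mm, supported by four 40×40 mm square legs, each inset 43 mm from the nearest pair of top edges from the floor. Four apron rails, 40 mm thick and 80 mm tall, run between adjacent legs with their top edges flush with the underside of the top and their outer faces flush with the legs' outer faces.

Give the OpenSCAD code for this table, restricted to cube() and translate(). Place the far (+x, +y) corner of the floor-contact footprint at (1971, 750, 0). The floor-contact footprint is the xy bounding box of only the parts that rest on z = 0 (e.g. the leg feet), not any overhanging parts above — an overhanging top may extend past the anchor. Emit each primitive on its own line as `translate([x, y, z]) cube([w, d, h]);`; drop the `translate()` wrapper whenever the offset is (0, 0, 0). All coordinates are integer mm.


// leg_h = 730 - 33 = 697
// apron z = 697 - 80 = 617
translate([249, 248, 697]) cube([1765, 545, 33]);
translate([292, 291, 0]) cube([40, 40, 697]);
translate([1931, 291, 0]) cube([40, 40, 697]);
translate([292, 710, 0]) cube([40, 40, 697]);
translate([1931, 710, 0]) cube([40, 40, 697]);
translate([332, 291, 617]) cube([1599, 40, 80]);
translate([332, 710, 617]) cube([1599, 40, 80]);
translate([292, 331, 617]) cube([40, 379, 80]);
translate([1931, 331, 617]) cube([40, 379, 80]);


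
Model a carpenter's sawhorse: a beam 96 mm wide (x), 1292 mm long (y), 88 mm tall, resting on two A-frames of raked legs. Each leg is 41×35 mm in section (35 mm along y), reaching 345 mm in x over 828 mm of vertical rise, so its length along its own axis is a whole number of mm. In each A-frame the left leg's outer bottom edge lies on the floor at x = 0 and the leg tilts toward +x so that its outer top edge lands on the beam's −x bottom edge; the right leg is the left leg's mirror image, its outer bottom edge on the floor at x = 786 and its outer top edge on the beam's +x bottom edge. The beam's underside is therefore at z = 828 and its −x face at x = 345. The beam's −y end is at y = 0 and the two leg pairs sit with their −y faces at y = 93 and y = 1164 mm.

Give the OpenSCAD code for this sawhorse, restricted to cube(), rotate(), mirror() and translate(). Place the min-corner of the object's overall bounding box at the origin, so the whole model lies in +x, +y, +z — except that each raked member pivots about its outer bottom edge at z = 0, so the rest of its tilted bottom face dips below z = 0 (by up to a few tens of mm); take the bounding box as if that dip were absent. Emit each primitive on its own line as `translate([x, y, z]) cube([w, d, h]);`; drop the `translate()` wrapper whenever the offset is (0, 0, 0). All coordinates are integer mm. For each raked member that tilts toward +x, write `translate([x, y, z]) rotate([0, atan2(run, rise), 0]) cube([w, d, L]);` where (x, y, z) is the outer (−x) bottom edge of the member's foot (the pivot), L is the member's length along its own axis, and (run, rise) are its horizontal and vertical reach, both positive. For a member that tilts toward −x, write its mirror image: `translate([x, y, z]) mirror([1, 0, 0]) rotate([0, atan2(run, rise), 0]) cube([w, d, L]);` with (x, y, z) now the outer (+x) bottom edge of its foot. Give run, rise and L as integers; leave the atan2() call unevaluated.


// leg length = √(345² + 828²) = 897
// right-leg outer foot x = 2·345 + 96 = 786
// beam min-corner = (345, 0, 828)
translate([345, 0, 828]) cube([96, 1292, 88]);
translate([0, 93, 0]) rotate([0, atan2(345, 828), 0]) cube([41, 35, 897]);
translate([786, 93, 0]) mirror([1, 0, 0]) rotate([0, atan2(345, 828), 0]) cube([41, 35, 897]);
translate([0, 1164, 0]) rotate([0, atan2(345, 828), 0]) cube([41, 35, 897]);
translate([786, 1164, 0]) mirror([1, 0, 0]) rotate([0, atan2(345, 828), 0]) cube([41, 35, 897]);


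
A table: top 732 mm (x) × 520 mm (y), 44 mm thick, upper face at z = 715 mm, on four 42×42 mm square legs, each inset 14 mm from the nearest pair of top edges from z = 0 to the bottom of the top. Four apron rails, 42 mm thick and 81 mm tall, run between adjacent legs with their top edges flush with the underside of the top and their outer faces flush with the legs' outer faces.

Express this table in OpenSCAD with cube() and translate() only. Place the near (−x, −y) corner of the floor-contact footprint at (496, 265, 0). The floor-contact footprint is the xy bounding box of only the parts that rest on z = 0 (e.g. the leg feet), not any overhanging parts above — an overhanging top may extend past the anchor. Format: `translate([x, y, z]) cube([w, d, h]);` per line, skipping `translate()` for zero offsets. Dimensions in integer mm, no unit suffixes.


// leg_h = 715 - 44 = 671
// apron z = 671 - 81 = 590
translate([482, 251, 671]) cube([732, 520, 44]);
translate([496, 265, 0]) cube([42, 42, 671]);
translate([1158, 265, 0]) cube([42, 42, 671]);
translate([496, 715, 0]) cube([42, 42, 671]);
translate([1158, 715, 0]) cube([42, 42, 671]);
translate([538, 265, 590]) cube([620, 42, 81]);
translate([538, 715, 590]) cube([620, 42, 81]);
translate([496, 307, 590]) cube([42, 408, 81]);
translate([1158, 307, 590]) cube([42, 408, 81]);


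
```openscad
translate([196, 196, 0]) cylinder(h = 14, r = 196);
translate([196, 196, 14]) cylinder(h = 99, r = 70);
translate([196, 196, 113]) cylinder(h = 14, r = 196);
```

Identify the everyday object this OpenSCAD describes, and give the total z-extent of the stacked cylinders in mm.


A spool. The overall height is 127 mm.

Three coaxial cylinders, large–small–large — a spool. Two 14 mm flanges and a 99 mm core give 14 + 99 + 14 = 127 mm.


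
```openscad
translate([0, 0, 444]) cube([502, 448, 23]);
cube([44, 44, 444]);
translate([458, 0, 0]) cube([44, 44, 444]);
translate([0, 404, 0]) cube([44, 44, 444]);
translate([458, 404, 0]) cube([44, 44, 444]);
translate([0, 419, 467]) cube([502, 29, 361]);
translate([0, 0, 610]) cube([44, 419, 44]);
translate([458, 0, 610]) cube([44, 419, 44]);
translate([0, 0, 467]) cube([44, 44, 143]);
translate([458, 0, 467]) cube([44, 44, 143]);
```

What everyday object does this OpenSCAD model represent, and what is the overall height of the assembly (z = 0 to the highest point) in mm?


A chair. The overall height is 828 mm.

A slab on four corner posts with a tall panel at the back — a chair. The seat slab sits at z = 444 with thickness 23, and the 361 mm backrest starts at the seat top, so the overall height is 444 + 23 + 361 = 828 mm.


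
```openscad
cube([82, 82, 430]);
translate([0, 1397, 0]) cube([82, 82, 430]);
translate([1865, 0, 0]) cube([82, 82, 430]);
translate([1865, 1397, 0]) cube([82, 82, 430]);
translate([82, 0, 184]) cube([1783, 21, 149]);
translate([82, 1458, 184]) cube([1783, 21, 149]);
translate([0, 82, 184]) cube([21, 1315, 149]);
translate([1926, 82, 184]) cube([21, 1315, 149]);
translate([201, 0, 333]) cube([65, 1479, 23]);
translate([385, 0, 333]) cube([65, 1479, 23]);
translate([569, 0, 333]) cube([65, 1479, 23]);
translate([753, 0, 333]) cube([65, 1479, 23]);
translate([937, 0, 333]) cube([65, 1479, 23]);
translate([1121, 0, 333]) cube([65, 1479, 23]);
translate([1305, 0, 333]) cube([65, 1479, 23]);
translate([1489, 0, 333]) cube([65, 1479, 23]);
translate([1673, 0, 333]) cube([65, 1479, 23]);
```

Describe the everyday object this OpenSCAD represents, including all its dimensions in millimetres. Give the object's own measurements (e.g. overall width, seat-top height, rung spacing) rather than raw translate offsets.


A bed frame 1947 mm long (x) by 1479 mm wide (y). Four 82×82 mm corner posts, 430 mm tall, at the corners of the footprint. Four rails of 21 mm thickness and 149 mm height run between adjacent posts with their undersides at z = 184 mm, their outer faces flush with the outside of the frame (the two x-running rails run between the posts' inner faces; the two y-running rails run between the posts' inner faces). 9 slats, each 65 mm wide (x) and 23 mm thick, lie across the top of the two x-running rails, running the full 1479 mm width of the frame in y; along x they sit between the end posts with a 119 mm gap after the −x posts and between neighbouring slats, leaving 127 mm before the +x posts.


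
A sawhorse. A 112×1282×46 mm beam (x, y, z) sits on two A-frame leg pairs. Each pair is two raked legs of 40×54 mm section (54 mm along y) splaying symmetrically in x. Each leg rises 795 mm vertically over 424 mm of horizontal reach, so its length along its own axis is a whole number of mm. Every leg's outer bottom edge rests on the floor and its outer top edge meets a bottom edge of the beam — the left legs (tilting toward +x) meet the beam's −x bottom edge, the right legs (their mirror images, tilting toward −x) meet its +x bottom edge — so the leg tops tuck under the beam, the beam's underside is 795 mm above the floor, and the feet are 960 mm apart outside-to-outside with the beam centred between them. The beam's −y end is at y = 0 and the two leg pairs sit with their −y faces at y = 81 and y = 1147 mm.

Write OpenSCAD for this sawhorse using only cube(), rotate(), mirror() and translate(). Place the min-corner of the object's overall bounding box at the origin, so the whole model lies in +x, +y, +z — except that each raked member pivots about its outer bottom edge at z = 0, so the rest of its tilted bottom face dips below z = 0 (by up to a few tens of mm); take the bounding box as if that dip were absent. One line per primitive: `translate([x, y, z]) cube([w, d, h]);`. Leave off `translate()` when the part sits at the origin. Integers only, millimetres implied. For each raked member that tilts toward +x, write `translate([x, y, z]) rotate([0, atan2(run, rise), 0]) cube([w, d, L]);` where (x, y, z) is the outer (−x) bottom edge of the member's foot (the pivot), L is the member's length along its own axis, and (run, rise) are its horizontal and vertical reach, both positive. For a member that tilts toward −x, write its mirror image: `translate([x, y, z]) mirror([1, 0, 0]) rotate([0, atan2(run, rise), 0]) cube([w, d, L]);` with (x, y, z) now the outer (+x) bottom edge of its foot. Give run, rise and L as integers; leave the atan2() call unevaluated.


translate([424, 0, 795]) cube([112, 1282, 46]);
translate([0, 81, 0]) rotate([0, atan2(424, 795), 0]) cube([40, 54, 901]);
translate([960, 81, 0]) mirror([1, 0, 0]) rotate([0, atan2(424, 795), 0]) cube([40, 54, 901]);
translate([0, 1147, 0]) rotate([0, atan2(424, 795), 0]) cube([40, 54, 901]);
translate([960, 1147, 0]) mirror([1, 0, 0]) rotate([0, atan2(424, 795), 0]) cube([40, 54, 901]);


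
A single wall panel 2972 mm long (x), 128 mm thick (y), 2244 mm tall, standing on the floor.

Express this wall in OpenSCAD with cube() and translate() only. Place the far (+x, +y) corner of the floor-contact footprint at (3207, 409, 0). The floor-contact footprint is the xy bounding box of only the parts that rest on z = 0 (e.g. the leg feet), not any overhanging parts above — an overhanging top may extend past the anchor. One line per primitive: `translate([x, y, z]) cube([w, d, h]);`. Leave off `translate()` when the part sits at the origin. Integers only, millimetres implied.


translate([235, 281, 0]) cube([2972, 128, 2244]);


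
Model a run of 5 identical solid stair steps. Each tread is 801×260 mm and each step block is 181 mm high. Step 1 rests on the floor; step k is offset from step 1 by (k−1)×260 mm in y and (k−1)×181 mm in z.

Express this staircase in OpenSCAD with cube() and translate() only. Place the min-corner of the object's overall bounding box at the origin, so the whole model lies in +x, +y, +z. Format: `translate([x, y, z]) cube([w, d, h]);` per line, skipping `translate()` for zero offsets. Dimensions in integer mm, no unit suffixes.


cube([801, 260, 181]);
translate([0, 260, 181]) cube([801, 260, 181]);
translate([0, 520, 362]) cube([801, 260, 181]);
translate([0, 780, 543]) cube([801, 260, 181]);
translate([0, 1040, 724]) cube([801, 260, 181]);


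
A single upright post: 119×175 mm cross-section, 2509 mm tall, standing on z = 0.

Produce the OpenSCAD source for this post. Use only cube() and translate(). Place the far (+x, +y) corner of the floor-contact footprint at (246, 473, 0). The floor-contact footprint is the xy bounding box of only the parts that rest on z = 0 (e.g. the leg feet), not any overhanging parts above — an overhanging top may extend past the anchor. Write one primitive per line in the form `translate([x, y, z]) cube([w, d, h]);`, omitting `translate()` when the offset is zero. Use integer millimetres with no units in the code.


translate([127, 298, 0]) cube([119, 175, 2509]);


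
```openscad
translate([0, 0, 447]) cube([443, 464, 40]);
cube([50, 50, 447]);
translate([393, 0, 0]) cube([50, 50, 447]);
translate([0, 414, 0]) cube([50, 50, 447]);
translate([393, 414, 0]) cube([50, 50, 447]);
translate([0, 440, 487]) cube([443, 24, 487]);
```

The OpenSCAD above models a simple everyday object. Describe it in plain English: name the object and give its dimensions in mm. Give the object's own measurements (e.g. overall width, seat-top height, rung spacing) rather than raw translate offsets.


A chair. The seat is a 443×464×40 mm slab with its top at z = 487 mm, on four 50×50 mm corner legs (flush with the seat edges, standing on z = 0). A flat backrest 24 mm thick, 487 mm tall, spans the full seat width and rises from the seat top along its +y edge, rear face flush with the rear of the seat.


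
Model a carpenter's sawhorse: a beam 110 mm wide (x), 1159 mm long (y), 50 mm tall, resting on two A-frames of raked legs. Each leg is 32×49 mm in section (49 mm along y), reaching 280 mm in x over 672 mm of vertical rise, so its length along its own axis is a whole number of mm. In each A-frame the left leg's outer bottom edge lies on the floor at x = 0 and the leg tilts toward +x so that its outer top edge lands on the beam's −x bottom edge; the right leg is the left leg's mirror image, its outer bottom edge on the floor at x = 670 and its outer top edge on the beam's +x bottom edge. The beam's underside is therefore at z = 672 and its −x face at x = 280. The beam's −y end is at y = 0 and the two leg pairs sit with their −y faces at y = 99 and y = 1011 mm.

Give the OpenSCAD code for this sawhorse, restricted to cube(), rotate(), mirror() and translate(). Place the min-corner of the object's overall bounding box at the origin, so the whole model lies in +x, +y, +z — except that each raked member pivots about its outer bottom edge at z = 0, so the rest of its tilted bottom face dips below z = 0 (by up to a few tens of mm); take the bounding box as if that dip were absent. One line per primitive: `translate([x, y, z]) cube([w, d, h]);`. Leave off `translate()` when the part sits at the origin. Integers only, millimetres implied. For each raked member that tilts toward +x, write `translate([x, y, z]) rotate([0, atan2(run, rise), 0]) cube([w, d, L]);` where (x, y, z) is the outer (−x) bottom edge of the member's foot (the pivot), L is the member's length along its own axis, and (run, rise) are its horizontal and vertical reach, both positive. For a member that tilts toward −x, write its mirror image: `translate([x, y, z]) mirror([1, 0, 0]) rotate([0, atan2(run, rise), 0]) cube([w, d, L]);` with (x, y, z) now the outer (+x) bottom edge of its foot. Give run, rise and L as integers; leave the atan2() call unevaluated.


translate([280, 0, 672]) cube([110, 1159, 50]);
translate([0, 99, 0]) rotate([0, atan2(280, 672), 0]) cube([32, 49, 728]);
translate([670, 99, 0]) mirror([1, 0, 0]) rotate([0, atan2(280, 672), 0]) cube([32, 49, 728]);
translate([0, 1011, 0]) rotate([0, atan2(280, 672), 0]) cube([32, 49, 728]);
translate([670, 1011, 0]) mirror([1, 0, 0]) rotate([0, atan2(280, 672), 0]) cube([32, 49, 728]);


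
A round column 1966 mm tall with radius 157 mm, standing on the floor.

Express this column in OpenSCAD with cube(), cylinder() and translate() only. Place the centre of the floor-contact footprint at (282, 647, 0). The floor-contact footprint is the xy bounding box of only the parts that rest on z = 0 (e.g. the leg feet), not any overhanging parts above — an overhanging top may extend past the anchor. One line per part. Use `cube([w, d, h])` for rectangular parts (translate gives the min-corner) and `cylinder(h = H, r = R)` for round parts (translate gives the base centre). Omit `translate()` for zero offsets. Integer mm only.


translate([282, 647, 0]) cylinder(h = 1966, r = 157);


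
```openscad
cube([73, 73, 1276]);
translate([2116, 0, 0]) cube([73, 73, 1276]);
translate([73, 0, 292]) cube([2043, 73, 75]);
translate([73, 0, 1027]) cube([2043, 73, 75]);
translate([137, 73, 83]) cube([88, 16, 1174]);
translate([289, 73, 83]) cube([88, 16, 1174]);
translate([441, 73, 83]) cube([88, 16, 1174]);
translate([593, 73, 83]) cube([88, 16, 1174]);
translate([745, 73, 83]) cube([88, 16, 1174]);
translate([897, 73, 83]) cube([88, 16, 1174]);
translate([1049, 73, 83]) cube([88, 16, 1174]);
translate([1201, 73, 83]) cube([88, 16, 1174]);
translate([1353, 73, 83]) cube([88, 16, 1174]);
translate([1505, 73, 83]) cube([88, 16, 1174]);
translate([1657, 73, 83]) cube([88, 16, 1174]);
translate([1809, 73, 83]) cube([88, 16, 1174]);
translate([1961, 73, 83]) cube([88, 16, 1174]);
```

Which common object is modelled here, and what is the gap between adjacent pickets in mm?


A fence section. The picket gap is 64 mm.

Two posts, two rails, 13 pickets — a fence section. Span 2043 mm holds 13 pickets of 88 mm with 14 equal gaps: ⌊(2043 − 13·88) / 14⌋ = 64 mm.


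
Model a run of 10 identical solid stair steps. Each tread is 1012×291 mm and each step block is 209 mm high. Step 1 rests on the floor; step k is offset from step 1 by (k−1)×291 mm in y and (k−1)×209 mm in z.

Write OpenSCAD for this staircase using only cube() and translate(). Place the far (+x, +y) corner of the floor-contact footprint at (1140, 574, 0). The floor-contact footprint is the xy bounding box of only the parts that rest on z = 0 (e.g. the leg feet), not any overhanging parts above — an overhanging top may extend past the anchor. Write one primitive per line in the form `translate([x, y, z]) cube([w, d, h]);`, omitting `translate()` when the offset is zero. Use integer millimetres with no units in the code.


translate([128, 283, 0]) cube([1012, 291, 209]);
translate([128, 574, 209]) cube([1012, 291, 209]);
translate([128, 865, 418]) cube([1012, 291, 209]);
translate([128, 1156, 627]) cube([1012, 291, 209]);
translate([128, 1447, 836]) cube([1012, 291, 209]);
translate([128, 1738, 1045]) cube([1012, 291, 209]);
translate([128, 2029, 1254]) cube([1012, 291, 209]);
translate([128, 2320, 1463]) cube([1012, 291, 209]);
translate([128, 2611, 1672]) cube([1012, 291, 209]);
translate([128, 2902, 1881]) cube([1012, 291, 209]);


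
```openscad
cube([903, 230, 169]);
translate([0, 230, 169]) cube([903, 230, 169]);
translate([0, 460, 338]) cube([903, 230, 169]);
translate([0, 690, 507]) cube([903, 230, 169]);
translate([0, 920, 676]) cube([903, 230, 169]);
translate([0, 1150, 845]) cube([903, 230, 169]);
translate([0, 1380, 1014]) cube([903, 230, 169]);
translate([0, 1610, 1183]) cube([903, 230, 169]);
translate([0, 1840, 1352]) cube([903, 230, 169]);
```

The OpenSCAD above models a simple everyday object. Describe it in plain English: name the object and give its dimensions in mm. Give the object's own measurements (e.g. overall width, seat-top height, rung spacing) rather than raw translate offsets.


A straight staircase of 9 solid steps. Each step is 903 mm wide (x), 230 mm deep (y, the going) and 169 mm tall (the rise). The first step rests on the floor; each subsequent step sits one going further in +y and one rise higher in +z, directly behind and above the previous step with no overlap.


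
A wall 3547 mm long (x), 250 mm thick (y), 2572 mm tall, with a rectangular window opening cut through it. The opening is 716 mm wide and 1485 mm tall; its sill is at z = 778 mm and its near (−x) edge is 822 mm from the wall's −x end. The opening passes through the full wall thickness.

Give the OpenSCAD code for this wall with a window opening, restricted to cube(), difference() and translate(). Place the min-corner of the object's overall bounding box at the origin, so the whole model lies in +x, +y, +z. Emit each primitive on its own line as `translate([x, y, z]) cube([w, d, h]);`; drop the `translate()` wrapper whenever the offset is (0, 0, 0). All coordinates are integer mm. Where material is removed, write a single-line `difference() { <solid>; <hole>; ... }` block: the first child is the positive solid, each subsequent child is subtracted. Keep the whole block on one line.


difference() { cube([3547, 250, 2572]); translate([822, 0, 778]) cube([716, 250, 1485]); }
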